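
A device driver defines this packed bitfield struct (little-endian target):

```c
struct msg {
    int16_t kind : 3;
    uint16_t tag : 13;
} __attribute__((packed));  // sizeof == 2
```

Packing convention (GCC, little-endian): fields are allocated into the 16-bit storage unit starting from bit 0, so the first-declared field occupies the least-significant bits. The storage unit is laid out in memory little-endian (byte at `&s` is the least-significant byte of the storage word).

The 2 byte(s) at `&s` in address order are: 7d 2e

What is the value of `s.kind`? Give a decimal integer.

[0]=0x7d [1]=0x2e (little-endian) → word 0x2e7d
kind:3 @ bit 0 → (0x2e7d>>0)&0x7 = 0x5  ←
tag:13 @ bit 3 → (0x2e7d>>3)&0x1fff = 0x5cf
kind signed 3b, MSB=1: 5 - 8 = -3

-3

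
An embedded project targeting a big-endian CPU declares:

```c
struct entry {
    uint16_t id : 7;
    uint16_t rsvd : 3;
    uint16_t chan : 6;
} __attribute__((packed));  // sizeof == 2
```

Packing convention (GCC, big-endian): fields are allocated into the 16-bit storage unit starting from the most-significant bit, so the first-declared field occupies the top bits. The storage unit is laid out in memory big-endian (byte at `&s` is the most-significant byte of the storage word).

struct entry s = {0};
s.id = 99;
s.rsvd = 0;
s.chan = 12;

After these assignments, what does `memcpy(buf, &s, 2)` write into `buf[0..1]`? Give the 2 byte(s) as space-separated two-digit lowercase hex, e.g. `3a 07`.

c6 0c

id (7b) val=99 bits=0x63 at bit 9: 0xc600
rsvd (3b) val=0 bits=0x0 at bit 6: 0xc600
chan (6b) val=12 bits=0xc at bit 0: 0xc60c
word = 0xc60c → big-endian bytes:
  [0]=0xc6  [1]=0x0c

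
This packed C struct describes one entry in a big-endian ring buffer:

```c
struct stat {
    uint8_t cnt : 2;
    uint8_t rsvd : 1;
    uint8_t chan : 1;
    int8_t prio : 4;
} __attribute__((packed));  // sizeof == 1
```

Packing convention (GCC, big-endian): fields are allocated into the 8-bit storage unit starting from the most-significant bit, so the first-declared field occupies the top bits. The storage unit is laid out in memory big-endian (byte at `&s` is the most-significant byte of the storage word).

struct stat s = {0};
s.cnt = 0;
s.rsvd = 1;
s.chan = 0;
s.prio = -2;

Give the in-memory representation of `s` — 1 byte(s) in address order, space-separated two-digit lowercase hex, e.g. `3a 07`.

cnt (2b) val=0 bits=0x0 at bit 6: 0x00
rsvd (1b) val=1 bits=0x1 at bit 5: 0x20
chan (1b) val=0 bits=0x0 at bit 4: 0x20
prio (4b) val=-2 bits=0xe at bit 0: 0x2e
word = 0x2e → big-endian bytes:
  [0]=0x2e

2e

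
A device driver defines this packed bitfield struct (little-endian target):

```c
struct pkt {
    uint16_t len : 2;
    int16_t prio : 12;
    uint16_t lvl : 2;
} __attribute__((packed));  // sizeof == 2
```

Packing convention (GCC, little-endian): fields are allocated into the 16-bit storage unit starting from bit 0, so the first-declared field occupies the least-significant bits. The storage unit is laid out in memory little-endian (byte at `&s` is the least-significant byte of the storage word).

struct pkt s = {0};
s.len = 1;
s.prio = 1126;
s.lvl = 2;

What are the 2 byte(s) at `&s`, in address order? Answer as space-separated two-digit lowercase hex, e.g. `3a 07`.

99 91

len:2 = 1 → 0x1 << 0 → word 0x0001
prio:12 = 1126 → 0x466 << 2 → word 0x1199
lvl:2 = 2 → 0x2 << 14 → word 0x9199
word = 0x9199 → little-endian bytes:
  [0]=0x99  [1]=0x91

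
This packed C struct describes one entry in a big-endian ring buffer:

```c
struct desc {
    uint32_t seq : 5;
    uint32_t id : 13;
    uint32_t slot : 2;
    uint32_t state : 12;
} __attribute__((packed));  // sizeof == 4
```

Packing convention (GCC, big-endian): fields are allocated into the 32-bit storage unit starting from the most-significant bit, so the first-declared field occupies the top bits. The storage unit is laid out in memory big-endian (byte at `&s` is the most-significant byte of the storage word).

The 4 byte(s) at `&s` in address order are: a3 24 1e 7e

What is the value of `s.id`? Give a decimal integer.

3216

[0]=0xa3 [1]=0x24 [2]=0x1e [3]=0x7e (big-endian) → word 0xa3241e7e
seq:5 @ bit 27 → (0xa3241e7e>>27)&0x1f = 0x14
id:13 @ bit 14 → (0xa3241e7e>>14)&0x1fff = 0xc90  ←
slot:2 @ bit 12 → (0xa3241e7e>>12)&0x3 = 0x1
state:12 @ bit 0 → (0xa3241e7e>>0)&0xfff = 0xe7e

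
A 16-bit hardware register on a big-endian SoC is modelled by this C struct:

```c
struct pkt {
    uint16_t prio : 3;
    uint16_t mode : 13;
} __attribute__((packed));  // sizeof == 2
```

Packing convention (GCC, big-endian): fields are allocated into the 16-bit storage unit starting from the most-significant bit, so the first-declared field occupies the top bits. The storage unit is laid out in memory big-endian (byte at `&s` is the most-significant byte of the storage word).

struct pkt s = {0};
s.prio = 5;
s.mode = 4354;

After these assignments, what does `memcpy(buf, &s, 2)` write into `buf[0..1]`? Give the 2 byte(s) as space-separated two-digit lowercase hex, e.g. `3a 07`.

b1 02

prio:3 = 5 → 0x5 << 13 → word 0xa000
mode:13 = 4354 → 0x1102 << 0 → word 0xb102
word = 0xb102 → big-endian bytes:
  [0]=0xb1  [1]=0x02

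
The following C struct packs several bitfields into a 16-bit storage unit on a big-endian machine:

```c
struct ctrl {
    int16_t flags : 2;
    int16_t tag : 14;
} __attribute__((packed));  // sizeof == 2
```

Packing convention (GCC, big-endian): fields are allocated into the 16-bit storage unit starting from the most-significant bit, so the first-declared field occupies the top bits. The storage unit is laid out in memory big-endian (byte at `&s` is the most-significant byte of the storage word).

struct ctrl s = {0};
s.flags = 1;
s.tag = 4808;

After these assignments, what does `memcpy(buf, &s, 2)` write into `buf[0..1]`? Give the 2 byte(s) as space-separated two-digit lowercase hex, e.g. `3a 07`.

flags (2b) val=1 bits=0x1 at bit 14: 0x4000
tag (14b) val=4808 bits=0x12c8 at bit 0: 0x52c8
word = 0x52c8 → big-endian bytes:
  [0]=0x52  [1]=0xc8

52 c8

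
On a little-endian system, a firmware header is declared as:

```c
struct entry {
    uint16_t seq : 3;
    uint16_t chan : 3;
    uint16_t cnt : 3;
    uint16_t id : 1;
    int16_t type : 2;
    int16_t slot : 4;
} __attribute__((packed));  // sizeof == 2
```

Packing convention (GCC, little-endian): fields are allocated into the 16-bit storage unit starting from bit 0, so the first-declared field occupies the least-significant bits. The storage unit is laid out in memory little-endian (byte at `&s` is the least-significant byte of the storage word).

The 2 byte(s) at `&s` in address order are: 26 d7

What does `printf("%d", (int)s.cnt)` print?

[0]=0x26 [1]=0xd7 (little-endian) → word 0xd726
seq [0+:3] = (word>>0) & 0x7 = 6
chan [3+:3] = (word>>3) & 0x7 = 4
cnt [6+:3] = (word>>6) & 0x7 = 4  ←
id [9+:1] = (word>>9) & 0x1 = 1
type [10+:2] = (word>>10) & 0x3 = 1
slot [12+:4] = (word>>12) & 0xf = 13

4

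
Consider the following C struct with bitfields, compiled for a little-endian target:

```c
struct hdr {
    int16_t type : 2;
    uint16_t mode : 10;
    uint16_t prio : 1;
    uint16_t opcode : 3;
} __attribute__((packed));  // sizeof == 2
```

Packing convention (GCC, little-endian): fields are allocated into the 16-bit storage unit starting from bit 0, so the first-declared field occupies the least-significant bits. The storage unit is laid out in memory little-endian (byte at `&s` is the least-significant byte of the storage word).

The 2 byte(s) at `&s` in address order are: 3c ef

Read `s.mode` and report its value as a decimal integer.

975

[0]=0x3c [1]=0xef (little-endian) → word 0xef3c
type [0+:2] = (word>>0) & 0x3 = 0
mode [2+:10] = (word>>2) & 0x3ff = 975  ←
prio [12+:1] = (word>>12) & 0x1 = 0
opcode [13+:3] = (word>>13) & 0x7 = 7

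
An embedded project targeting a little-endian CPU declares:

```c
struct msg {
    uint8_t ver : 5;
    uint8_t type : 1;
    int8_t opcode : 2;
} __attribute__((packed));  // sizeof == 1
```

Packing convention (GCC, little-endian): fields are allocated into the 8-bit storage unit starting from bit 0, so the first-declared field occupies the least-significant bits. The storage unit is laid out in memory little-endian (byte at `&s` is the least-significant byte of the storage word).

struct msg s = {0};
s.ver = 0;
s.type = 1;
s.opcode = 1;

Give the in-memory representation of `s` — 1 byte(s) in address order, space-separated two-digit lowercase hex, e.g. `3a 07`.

ver (5b) val=0 bits=0x0 at bit 0: 0x00
type (1b) val=1 bits=0x1 at bit 5: 0x20
opcode (2b) val=1 bits=0x1 at bit 6: 0x60
word = 0x60 → little-endian bytes:
  [0]=0x60

60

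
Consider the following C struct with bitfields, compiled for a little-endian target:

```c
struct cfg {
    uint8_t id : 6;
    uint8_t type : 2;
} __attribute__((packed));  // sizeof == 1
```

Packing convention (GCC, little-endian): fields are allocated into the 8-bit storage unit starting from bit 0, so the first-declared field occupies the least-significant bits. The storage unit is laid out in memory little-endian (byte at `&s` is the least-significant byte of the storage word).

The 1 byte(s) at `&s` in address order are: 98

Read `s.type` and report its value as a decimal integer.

[0]=0x98 (little-endian) → word 0x98
id [0+:6] = (word>>0) & 0x3f = 24
type [6+:2] = (word>>6) & 0x3 = 2  ←

2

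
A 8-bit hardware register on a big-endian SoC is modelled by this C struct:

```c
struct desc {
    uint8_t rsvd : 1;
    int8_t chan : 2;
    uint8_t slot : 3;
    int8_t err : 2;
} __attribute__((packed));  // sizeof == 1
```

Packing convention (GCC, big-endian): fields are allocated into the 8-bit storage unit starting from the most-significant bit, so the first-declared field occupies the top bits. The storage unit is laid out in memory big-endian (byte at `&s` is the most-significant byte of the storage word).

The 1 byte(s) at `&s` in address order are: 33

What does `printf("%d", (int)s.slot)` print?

[0]=0x33 (big-endian) → word 0x33
rsvd [7+:1] = (word>>7) & 0x1 = 0
chan [5+:2] = (word>>5) & 0x3 = 1
slot [2+:3] = (word>>2) & 0x7 = 4  ←
err [0+:2] = (word>>0) & 0x3 = 3

4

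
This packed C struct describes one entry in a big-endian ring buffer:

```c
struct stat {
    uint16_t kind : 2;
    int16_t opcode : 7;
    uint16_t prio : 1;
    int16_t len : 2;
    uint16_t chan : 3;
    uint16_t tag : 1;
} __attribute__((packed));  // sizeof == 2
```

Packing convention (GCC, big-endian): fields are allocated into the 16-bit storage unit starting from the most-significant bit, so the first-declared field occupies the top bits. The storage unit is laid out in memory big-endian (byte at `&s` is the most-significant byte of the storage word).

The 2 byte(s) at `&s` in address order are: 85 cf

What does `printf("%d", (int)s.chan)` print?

[0]=0x85 [1]=0xcf (big-endian) → word 0x85cf
kind:2 @ bit 14 → (0x85cf>>14)&0x3 = 0x2
opcode:7 @ bit 7 → (0x85cf>>7)&0x7f = 0xb
prio:1 @ bit 6 → (0x85cf>>6)&0x1 = 0x1
len:2 @ bit 4 → (0x85cf>>4)&0x3 = 0x0
chan:3 @ bit 1 → (0x85cf>>1)&0x7 = 0x7  ←
tag:1 @ bit 0 → (0x85cf>>0)&0x1 = 0x1

7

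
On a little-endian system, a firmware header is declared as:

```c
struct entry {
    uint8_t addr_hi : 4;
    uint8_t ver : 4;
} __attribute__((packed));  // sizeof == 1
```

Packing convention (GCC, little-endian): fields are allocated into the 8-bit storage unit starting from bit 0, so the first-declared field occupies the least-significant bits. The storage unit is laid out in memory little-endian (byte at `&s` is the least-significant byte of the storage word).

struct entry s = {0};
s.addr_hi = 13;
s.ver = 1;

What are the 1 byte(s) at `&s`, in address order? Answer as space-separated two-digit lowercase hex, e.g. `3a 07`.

addr_hi:4 = 13 → 0xd << 0 → word 0x0d
ver:4 = 1 → 0x1 << 4 → word 0x1d
word = 0x1d → little-endian bytes:
  [0]=0x1d

1d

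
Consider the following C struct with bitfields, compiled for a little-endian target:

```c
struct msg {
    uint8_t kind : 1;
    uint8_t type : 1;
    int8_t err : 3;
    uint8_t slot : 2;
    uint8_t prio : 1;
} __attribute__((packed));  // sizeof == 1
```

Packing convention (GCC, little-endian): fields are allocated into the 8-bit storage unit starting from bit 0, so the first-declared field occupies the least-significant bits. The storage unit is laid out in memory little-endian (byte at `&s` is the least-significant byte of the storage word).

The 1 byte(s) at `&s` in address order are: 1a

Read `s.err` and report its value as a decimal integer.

[0]=0x1a (little-endian) → word 0x1a
kind:1 @ bit 0 → (0x1a>>0)&0x1 = 0x0
type:1 @ bit 1 → (0x1a>>1)&0x1 = 0x1
err:3 @ bit 2 → (0x1a>>2)&0x7 = 0x6  ←
slot:2 @ bit 5 → (0x1a>>5)&0x3 = 0x0
prio:1 @ bit 7 → (0x1a>>7)&0x1 = 0x0
err signed 3b, MSB=1: 6 - 8 = -2

-2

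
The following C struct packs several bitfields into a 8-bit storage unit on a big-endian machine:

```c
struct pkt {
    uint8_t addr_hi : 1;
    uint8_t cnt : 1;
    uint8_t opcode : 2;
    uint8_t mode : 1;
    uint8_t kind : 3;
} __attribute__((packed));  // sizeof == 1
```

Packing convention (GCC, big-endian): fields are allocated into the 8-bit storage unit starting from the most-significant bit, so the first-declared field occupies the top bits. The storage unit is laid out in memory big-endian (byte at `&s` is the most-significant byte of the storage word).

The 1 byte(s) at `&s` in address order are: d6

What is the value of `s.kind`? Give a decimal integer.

[0]=0xd6 (big-endian) → word 0xd6
addr_hi:1 @ bit 7 → (0xd6>>7)&0x1 = 0x1
cnt:1 @ bit 6 → (0xd6>>6)&0x1 = 0x1
opcode:2 @ bit 4 → (0xd6>>4)&0x3 = 0x1
mode:1 @ bit 3 → (0xd6>>3)&0x1 = 0x0
kind:3 @ bit 0 → (0xd6>>0)&0x7 = 0x6  ←

6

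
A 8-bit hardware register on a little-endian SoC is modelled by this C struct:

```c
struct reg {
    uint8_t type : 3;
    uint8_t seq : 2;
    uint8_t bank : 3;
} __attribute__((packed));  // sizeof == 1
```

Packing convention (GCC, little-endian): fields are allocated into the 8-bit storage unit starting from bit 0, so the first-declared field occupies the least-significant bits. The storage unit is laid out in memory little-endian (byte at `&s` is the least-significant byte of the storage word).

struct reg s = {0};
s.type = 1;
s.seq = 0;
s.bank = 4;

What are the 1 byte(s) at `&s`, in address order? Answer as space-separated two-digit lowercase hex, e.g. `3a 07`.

81

type:3 = 1 → 0x1 << 0 → word 0x01
seq:2 = 0 → 0x0 << 3 → word 0x01
bank:3 = 4 → 0x4 << 5 → word 0x81
word = 0x81 → little-endian bytes:
  [0]=0x81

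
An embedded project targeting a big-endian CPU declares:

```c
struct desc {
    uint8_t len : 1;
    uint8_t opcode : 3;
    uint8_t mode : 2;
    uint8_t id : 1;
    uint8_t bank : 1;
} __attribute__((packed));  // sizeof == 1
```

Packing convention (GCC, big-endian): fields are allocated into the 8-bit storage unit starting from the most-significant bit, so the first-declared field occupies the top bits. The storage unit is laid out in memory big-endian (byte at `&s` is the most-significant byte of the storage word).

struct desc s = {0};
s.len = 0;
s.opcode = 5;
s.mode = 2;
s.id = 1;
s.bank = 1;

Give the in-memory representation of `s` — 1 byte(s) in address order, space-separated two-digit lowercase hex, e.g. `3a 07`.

len:1 = 0 → 0x0 << 7 → word 0x00
opcode:3 = 5 → 0x5 << 4 → word 0x50
mode:2 = 2 → 0x2 << 2 → word 0x58
id:1 = 1 → 0x1 << 1 → word 0x5a
bank:1 = 1 → 0x1 << 0 → word 0x5b
word = 0x5b → big-endian bytes:
  [0]=0x5b

5b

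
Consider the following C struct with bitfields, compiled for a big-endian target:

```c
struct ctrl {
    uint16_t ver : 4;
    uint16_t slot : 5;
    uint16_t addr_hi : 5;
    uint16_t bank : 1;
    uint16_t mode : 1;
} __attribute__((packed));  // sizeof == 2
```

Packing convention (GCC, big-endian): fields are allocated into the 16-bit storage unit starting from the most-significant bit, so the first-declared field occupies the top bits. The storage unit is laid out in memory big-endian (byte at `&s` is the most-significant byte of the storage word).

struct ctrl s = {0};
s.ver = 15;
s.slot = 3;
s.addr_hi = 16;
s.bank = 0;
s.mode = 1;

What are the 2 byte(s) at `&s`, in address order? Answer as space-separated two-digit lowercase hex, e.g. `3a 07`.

f1 c1

ver (4b) val=15 bits=0xf at bit 12: 0xf000
slot (5b) val=3 bits=0x3 at bit 7: 0xf180
addr_hi (5b) val=16 bits=0x10 at bit 2: 0xf1c0
bank (1b) val=0 bits=0x0 at bit 1: 0xf1c0
mode (1b) val=1 bits=0x1 at bit 0: 0xf1c1
word = 0xf1c1 → big-endian bytes:
  [0]=0xf1  [1]=0xc1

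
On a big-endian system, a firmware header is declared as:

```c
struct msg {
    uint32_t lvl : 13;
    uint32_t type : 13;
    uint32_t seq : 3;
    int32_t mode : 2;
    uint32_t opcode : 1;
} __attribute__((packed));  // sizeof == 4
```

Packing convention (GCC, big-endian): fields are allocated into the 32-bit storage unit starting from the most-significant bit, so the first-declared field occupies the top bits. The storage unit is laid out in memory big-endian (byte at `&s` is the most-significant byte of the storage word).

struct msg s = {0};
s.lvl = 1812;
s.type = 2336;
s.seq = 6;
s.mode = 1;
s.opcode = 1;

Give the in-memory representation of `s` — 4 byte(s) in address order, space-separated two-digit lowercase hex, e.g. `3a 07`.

38 a2 48 33

[19+:13] lvl=1812 & 0x1fff = 0x714; word=0x38a00000
[6+:13] type=2336 & 0x1fff = 0x920; word=0x38a24800
[3+:3] seq=6 & 0x7 = 0x6; word=0x38a24830
[1+:2] mode=1 & 0x3 = 0x1; word=0x38a24832
[0+:1] opcode=1 & 0x1 = 0x1; word=0x38a24833
word = 0x38a24833 → big-endian bytes:
  [0]=0x38  [1]=0xa2  [2]=0x48  [3]=0x33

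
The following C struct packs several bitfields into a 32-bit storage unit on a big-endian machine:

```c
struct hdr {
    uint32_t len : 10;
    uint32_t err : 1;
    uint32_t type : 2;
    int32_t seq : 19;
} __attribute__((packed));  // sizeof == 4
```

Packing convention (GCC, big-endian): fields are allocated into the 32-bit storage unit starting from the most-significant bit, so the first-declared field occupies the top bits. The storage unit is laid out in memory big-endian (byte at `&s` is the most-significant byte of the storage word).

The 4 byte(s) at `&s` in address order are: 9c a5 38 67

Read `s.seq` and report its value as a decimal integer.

-182169

[0]=0x9c [1]=0xa5 [2]=0x38 [3]=0x67 (big-endian) → word 0x9ca53867
len:10 @ bit 22 → (0x9ca53867>>22)&0x3ff = 0x272
err:1 @ bit 21 → (0x9ca53867>>21)&0x1 = 0x1
type:2 @ bit 19 → (0x9ca53867>>19)&0x3 = 0x0
seq:19 @ bit 0 → (0x9ca53867>>0)&0x7ffff = 0x53867  ←
seq signed 19b, MSB=1: 342119 - 524288 = -182169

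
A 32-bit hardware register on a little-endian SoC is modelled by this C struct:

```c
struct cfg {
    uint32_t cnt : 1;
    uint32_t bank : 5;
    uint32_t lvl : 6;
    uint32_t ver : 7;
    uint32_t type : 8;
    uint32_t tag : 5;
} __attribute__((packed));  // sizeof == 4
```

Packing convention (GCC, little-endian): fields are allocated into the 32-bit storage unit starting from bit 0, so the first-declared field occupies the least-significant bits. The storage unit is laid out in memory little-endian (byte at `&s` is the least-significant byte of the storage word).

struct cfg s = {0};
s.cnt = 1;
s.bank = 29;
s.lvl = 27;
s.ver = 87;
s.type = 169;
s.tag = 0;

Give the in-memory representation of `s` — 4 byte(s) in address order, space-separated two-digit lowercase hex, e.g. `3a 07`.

fb 76 4d 05

[0+:1] cnt=1 & 0x1 = 0x1; word=0x00000001
[1+:5] bank=29 & 0x1f = 0x1d; word=0x0000003b
[6+:6] lvl=27 & 0x3f = 0x1b; word=0x000006fb
[12+:7] ver=87 & 0x7f = 0x57; word=0x000576fb
[19+:8] type=169 & 0xff = 0xa9; word=0x054d76fb
[27+:5] tag=0 & 0x1f = 0x0; word=0x054d76fb
word = 0x054d76fb → little-endian bytes:
  [0]=0xfb  [1]=0x76  [2]=0x4d  [3]=0x05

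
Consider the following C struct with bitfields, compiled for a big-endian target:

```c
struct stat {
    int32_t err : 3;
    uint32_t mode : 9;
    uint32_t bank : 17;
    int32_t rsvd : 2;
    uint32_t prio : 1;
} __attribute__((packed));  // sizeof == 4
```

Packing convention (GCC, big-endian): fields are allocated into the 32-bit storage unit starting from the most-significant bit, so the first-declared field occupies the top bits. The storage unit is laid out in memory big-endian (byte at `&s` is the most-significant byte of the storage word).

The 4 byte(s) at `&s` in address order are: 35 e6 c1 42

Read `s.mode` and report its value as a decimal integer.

[0]=0x35 [1]=0xe6 [2]=0xc1 [3]=0x42 (big-endian) → word 0x35e6c142
err [29+:3] = (word>>29) & 0x7 = 1
mode [20+:9] = (word>>20) & 0x1ff = 350  ←
bank [3+:17] = (word>>3) & 0x1ffff = 55336
rsvd [1+:2] = (word>>1) & 0x3 = 1
prio [0+:1] = (word>>0) & 0x1 = 0

350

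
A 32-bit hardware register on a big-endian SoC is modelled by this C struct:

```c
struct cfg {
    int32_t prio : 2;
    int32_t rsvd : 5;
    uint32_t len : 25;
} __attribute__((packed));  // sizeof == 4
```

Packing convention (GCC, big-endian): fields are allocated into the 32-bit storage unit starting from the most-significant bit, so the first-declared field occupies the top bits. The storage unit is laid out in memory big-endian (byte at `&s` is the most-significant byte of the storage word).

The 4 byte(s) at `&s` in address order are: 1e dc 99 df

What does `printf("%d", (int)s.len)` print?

[0]=0x1e [1]=0xdc [2]=0x99 [3]=0xdf (big-endian) → word 0x1edc99df
prio:2 @ bit 30 → (0x1edc99df>>30)&0x3 = 0x0
rsvd:5 @ bit 25 → (0x1edc99df>>25)&0x1f = 0xf
len:25 @ bit 0 → (0x1edc99df>>0)&0x1ffffff = 0xdc99df  ←

14457311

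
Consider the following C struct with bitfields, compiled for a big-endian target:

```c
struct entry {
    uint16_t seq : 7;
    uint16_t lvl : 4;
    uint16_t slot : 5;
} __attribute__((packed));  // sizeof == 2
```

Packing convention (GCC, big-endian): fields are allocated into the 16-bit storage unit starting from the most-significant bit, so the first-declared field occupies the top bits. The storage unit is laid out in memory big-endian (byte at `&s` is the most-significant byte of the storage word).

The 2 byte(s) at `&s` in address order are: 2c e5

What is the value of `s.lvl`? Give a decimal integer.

[0]=0x2c [1]=0xe5 (big-endian) → word 0x2ce5
seq [9+:7] = (word>>9) & 0x7f = 22
lvl [5+:4] = (word>>5) & 0xf = 7  ←
slot [0+:5] = (word>>0) & 0x1f = 5

7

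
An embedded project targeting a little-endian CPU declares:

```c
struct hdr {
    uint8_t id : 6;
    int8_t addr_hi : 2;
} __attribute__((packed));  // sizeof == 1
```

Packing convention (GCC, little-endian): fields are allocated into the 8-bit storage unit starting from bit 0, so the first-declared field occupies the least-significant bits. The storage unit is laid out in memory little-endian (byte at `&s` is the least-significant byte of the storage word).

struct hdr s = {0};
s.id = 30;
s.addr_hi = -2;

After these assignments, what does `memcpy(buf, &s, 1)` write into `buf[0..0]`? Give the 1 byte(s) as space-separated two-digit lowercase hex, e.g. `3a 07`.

9e

[0+:6] id=30 & 0x3f = 0x1e; word=0x1e
[6+:2] addr_hi=-2 & 0x3 = 0x2; word=0x9e
word = 0x9e → little-endian bytes:
  [0]=0x9e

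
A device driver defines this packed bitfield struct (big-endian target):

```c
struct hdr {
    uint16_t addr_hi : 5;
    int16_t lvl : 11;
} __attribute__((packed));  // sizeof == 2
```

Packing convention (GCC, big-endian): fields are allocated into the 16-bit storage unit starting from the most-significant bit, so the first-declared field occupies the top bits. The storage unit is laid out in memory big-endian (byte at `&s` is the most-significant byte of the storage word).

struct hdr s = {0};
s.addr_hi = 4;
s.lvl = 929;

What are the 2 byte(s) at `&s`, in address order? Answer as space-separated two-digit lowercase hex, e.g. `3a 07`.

23 a1

[11+:5] addr_hi=4 & 0x1f = 0x4; word=0x2000
[0+:11] lvl=929 & 0x7ff = 0x3a1; word=0x23a1
word = 0x23a1 → big-endian bytes:
  [0]=0x23  [1]=0xa1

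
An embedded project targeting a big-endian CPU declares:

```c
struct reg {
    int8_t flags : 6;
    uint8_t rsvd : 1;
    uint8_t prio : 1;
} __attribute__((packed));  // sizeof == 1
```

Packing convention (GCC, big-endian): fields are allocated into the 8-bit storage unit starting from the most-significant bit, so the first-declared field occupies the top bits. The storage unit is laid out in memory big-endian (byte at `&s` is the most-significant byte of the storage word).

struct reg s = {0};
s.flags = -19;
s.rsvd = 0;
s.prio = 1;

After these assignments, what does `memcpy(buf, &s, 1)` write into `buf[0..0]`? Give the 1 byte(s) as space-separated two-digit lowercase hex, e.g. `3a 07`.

b5

flags (6b) val=-19 bits=0x2d at bit 2: 0xb4
rsvd (1b) val=0 bits=0x0 at bit 1: 0xb4
prio (1b) val=1 bits=0x1 at bit 0: 0xb5
word = 0xb5 → big-endian bytes:
  [0]=0xb5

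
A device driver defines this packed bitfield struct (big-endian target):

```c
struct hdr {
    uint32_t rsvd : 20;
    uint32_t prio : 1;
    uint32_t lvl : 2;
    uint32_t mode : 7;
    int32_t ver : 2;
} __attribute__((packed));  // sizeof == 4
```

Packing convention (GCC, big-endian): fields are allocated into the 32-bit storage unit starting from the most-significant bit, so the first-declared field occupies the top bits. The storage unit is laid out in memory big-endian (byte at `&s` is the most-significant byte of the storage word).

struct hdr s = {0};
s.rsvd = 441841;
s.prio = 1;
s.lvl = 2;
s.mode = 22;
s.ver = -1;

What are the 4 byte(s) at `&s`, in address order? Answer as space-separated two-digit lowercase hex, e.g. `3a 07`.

6b df 1c 5b

rsvd (20b) val=441841 bits=0x6bdf1 at bit 12: 0x6bdf1000
prio (1b) val=1 bits=0x1 at bit 11: 0x6bdf1800
lvl (2b) val=2 bits=0x2 at bit 9: 0x6bdf1c00
mode (7b) val=22 bits=0x16 at bit 2: 0x6bdf1c58
ver (2b) val=-1 bits=0x3 at bit 0: 0x6bdf1c5b
word = 0x6bdf1c5b → big-endian bytes:
  [0]=0x6b  [1]=0xdf  [2]=0x1c  [3]=0x5b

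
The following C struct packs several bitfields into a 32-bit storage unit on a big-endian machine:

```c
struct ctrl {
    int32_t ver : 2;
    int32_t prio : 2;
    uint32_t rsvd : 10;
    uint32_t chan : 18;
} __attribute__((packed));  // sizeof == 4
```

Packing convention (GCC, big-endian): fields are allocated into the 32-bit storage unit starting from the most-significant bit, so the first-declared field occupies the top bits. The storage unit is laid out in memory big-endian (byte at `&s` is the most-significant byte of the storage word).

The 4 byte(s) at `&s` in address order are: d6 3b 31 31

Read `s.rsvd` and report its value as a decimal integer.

[0]=0xd6 [1]=0x3b [2]=0x31 [3]=0x31 (big-endian) → word 0xd63b3131
ver [30+:2] = (word>>30) & 0x3 = 3
prio [28+:2] = (word>>28) & 0x3 = 1
rsvd [18+:10] = (word>>18) & 0x3ff = 398  ←
chan [0+:18] = (word>>0) & 0x3ffff = 209201

398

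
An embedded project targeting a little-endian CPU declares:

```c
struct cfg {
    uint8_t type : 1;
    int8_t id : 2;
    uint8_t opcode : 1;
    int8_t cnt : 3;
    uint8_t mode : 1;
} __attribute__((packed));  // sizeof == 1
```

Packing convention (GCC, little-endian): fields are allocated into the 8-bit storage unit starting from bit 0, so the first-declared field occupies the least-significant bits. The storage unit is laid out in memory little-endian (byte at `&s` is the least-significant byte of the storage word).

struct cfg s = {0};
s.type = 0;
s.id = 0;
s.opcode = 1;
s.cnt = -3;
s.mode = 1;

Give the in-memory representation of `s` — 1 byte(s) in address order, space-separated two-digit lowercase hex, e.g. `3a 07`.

d8

type:1 = 0 → 0x0 << 0 → word 0x00
id:2 = 0 → 0x0 << 1 → word 0x00
opcode:1 = 1 → 0x1 << 3 → word 0x08
cnt:3 = -3 → 0x5 << 4 → word 0x58
mode:1 = 1 → 0x1 << 7 → word 0xd8
word = 0xd8 → little-endian bytes:
  [0]=0xd8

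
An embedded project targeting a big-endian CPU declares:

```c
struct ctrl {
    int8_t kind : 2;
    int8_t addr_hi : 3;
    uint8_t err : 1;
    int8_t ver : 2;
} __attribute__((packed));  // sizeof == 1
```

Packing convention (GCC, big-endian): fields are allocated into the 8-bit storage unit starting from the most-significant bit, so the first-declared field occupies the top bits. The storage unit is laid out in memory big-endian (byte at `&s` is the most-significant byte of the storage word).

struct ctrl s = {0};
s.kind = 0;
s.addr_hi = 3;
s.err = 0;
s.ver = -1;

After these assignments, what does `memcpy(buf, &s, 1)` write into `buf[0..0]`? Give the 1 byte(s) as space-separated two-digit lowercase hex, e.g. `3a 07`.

1b

kind (2b) val=0 bits=0x0 at bit 6: 0x00
addr_hi (3b) val=3 bits=0x3 at bit 3: 0x18
err (1b) val=0 bits=0x0 at bit 2: 0x18
ver (2b) val=-1 bits=0x3 at bit 0: 0x1b
word = 0x1b → big-endian bytes:
  [0]=0x1b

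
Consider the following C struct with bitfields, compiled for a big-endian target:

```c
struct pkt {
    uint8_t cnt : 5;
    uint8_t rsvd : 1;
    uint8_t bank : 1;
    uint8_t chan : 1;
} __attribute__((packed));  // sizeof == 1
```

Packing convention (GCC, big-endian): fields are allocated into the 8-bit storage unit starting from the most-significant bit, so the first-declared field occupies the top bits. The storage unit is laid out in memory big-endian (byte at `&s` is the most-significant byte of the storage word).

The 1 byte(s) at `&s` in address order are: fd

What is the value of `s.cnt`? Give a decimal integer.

31

[0]=0xfd (big-endian) → word 0xfd
cnt:5 @ bit 3 → (0xfd>>3)&0x1f = 0x1f  ←
rsvd:1 @ bit 2 → (0xfd>>2)&0x1 = 0x1
bank:1 @ bit 1 → (0xfd>>1)&0x1 = 0x0
chan:1 @ bit 0 → (0xfd>>0)&0x1 = 0x1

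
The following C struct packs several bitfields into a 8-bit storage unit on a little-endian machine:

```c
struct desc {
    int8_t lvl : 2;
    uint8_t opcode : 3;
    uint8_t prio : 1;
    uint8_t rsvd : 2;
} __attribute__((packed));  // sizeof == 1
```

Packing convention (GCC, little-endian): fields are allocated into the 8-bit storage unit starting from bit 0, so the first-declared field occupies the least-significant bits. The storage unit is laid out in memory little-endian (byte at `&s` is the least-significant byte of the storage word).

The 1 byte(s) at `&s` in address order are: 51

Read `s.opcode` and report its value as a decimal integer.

[0]=0x51 (little-endian) → word 0x51
lvl [0+:2] = (word>>0) & 0x3 = 1
opcode [2+:3] = (word>>2) & 0x7 = 4  ←
prio [5+:1] = (word>>5) & 0x1 = 0
rsvd [6+:2] = (word>>6) & 0x3 = 1

4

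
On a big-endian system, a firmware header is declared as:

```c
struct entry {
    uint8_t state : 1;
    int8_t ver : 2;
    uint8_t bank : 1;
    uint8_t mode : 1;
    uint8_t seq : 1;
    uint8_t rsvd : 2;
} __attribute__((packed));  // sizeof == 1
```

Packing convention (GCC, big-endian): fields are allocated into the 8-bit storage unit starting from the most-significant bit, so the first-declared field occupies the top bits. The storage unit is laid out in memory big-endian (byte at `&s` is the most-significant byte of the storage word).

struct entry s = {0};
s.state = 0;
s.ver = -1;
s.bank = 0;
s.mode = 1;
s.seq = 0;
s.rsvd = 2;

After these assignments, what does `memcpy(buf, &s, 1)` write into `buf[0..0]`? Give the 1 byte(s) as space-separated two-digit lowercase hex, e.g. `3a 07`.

[7+:1] state=0 & 0x1 = 0x0; word=0x00
[5+:2] ver=-1 & 0x3 = 0x3; word=0x60
[4+:1] bank=0 & 0x1 = 0x0; word=0x60
[3+:1] mode=1 & 0x1 = 0x1; word=0x68
[2+:1] seq=0 & 0x1 = 0x0; word=0x68
[0+:2] rsvd=2 & 0x3 = 0x2; word=0x6a
word = 0x6a → big-endian bytes:
  [0]=0x6a

6a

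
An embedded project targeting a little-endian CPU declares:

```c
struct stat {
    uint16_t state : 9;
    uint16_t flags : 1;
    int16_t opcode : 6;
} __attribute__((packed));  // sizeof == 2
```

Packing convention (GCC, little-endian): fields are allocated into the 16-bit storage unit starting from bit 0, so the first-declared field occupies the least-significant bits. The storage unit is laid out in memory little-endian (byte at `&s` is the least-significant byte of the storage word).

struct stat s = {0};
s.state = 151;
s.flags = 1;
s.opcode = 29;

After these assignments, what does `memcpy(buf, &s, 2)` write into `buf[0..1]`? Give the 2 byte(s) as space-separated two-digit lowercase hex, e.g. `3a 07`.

97 76

state:9 = 151 → 0x97 << 0 → word 0x0097
flags:1 = 1 → 0x1 << 9 → word 0x0297
opcode:6 = 29 → 0x1d << 10 → word 0x7697
word = 0x7697 → little-endian bytes:
  [0]=0x97  [1]=0x76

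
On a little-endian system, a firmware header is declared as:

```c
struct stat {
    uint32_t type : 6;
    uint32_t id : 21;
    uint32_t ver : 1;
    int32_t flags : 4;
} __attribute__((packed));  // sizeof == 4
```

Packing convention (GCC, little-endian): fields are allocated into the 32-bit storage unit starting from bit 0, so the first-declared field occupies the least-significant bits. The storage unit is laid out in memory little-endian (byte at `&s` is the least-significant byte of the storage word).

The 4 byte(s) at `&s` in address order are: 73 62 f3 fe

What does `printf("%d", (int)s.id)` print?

1822089

[0]=0x73 [1]=0x62 [2]=0xf3 [3]=0xfe (little-endian) → word 0xfef36273
type:6 @ bit 0 → (0xfef36273>>0)&0x3f = 0x33
id:21 @ bit 6 → (0xfef36273>>6)&0x1fffff = 0x1bcd89  ←
ver:1 @ bit 27 → (0xfef36273>>27)&0x1 = 0x1
flags:4 @ bit 28 → (0xfef36273>>28)&0xf = 0xf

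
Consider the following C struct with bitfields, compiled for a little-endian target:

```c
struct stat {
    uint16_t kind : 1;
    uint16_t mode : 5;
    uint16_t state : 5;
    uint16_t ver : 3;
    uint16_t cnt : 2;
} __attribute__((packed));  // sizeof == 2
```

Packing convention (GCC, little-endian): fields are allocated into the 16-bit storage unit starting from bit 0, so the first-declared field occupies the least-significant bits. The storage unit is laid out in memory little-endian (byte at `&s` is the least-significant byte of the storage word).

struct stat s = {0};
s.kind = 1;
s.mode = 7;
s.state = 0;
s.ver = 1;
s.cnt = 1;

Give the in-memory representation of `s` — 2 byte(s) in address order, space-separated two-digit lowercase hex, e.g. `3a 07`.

0f 48

kind (1b) val=1 bits=0x1 at bit 0: 0x0001
mode (5b) val=7 bits=0x7 at bit 1: 0x000f
state (5b) val=0 bits=0x0 at bit 6: 0x000f
ver (3b) val=1 bits=0x1 at bit 11: 0x080f
cnt (2b) val=1 bits=0x1 at bit 14: 0x480f
word = 0x480f → little-endian bytes:
  [0]=0x0f  [1]=0x48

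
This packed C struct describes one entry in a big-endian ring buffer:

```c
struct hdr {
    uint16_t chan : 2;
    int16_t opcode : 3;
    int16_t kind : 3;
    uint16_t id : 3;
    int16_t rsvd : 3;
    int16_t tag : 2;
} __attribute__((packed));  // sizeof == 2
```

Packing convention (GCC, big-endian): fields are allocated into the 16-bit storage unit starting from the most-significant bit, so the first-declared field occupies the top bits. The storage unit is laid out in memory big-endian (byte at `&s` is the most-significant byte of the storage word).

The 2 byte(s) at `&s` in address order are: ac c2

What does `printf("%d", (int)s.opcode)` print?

[0]=0xac [1]=0xc2 (big-endian) → word 0xacc2
chan [14+:2] = (word>>14) & 0x3 = 2
opcode [11+:3] = (word>>11) & 0x7 = 5  ←
kind [8+:3] = (word>>8) & 0x7 = 4
id [5+:3] = (word>>5) & 0x7 = 6
rsvd [2+:3] = (word>>2) & 0x7 = 0
tag [0+:2] = (word>>0) & 0x3 = 2
opcode signed 3b, MSB=1: 5 - 8 = -3

-3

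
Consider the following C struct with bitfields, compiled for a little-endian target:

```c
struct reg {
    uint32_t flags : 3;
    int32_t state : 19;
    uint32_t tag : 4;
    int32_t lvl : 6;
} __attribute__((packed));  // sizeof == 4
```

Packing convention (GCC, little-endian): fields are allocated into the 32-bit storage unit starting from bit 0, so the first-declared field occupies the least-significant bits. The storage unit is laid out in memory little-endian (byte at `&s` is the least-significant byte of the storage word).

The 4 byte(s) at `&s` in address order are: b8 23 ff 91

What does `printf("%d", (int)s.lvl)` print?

[0]=0xb8 [1]=0x23 [2]=0xff [3]=0x91 (little-endian) → word 0x91ff23b8
flags:3 @ bit 0 → (0x91ff23b8>>0)&0x7 = 0x0
state:19 @ bit 3 → (0x91ff23b8>>3)&0x7ffff = 0x7e477
tag:4 @ bit 22 → (0x91ff23b8>>22)&0xf = 0x7
lvl:6 @ bit 26 → (0x91ff23b8>>26)&0x3f = 0x24  ←
lvl signed 6b, MSB=1: 36 - 64 = -28

-28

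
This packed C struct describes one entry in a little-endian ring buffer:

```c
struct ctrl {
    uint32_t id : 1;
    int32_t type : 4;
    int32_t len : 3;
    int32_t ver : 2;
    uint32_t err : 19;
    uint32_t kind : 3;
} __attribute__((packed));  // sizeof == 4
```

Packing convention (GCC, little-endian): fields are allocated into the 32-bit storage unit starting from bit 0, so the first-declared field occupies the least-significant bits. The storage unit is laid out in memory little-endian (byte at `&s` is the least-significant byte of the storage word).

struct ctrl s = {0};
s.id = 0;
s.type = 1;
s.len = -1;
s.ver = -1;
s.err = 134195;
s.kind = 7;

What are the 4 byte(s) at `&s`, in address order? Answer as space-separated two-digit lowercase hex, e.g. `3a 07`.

e2 cf 30 e8

id (1b) val=0 bits=0x0 at bit 0: 0x00000000
type (4b) val=1 bits=0x1 at bit 1: 0x00000002
len (3b) val=-1 bits=0x7 at bit 5: 0x000000e2
ver (2b) val=-1 bits=0x3 at bit 8: 0x000003e2
err (19b) val=134195 bits=0x20c33 at bit 10: 0x0830cfe2
kind (3b) val=7 bits=0x7 at bit 29: 0xe830cfe2
word = 0xe830cfe2 → little-endian bytes:
  [0]=0xe2  [1]=0xcf  [2]=0x30  [3]=0xe8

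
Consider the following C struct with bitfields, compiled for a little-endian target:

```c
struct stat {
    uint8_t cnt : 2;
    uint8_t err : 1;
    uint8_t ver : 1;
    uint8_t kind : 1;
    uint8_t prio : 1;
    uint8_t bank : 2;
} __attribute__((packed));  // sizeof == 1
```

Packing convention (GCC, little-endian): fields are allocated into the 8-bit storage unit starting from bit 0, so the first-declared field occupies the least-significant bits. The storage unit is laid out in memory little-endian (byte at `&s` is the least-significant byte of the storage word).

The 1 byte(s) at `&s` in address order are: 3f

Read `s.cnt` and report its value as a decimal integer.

3

[0]=0x3f (little-endian) → word 0x3f
cnt:2 @ bit 0 → (0x3f>>0)&0x3 = 0x3  ←
err:1 @ bit 2 → (0x3f>>2)&0x1 = 0x1
ver:1 @ bit 3 → (0x3f>>3)&0x1 = 0x1
kind:1 @ bit 4 → (0x3f>>4)&0x1 = 0x1
prio:1 @ bit 5 → (0x3f>>5)&0x1 = 0x1
bank:2 @ bit 6 → (0x3f>>6)&0x3 = 0x0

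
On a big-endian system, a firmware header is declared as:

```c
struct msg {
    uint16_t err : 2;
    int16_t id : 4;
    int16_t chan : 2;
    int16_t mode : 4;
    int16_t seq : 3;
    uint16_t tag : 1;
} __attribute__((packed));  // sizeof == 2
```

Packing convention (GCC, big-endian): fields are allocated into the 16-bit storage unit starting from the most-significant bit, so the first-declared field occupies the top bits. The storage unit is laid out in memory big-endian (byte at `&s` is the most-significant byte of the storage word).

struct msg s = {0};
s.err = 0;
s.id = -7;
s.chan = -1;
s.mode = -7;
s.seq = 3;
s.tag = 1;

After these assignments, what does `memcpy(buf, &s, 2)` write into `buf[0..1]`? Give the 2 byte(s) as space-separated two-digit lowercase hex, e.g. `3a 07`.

[14+:2] err=0 & 0x3 = 0x0; word=0x0000
[10+:4] id=-7 & 0xf = 0x9; word=0x2400
[8+:2] chan=-1 & 0x3 = 0x3; word=0x2700
[4+:4] mode=-7 & 0xf = 0x9; word=0x2790
[1+:3] seq=3 & 0x7 = 0x3; word=0x2796
[0+:1] tag=1 & 0x1 = 0x1; word=0x2797
word = 0x2797 → big-endian bytes:
  [0]=0x27  [1]=0x97

27 97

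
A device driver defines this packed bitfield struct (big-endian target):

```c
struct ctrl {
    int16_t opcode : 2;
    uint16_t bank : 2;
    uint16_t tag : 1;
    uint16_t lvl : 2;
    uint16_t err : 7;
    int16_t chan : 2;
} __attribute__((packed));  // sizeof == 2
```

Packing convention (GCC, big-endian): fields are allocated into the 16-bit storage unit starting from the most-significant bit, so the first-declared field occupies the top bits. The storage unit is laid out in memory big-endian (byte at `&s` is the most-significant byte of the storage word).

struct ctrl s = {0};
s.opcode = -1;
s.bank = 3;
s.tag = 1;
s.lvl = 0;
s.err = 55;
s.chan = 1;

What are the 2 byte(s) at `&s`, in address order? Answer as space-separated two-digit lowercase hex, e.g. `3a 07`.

[14+:2] opcode=-1 & 0x3 = 0x3; word=0xc000
[12+:2] bank=3 & 0x3 = 0x3; word=0xf000
[11+:1] tag=1 & 0x1 = 0x1; word=0xf800
[9+:2] lvl=0 & 0x3 = 0x0; word=0xf800
[2+:7] err=55 & 0x7f = 0x37; word=0xf8dc
[0+:2] chan=1 & 0x3 = 0x1; word=0xf8dd
word = 0xf8dd → big-endian bytes:
  [0]=0xf8  [1]=0xdd

f8 dd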